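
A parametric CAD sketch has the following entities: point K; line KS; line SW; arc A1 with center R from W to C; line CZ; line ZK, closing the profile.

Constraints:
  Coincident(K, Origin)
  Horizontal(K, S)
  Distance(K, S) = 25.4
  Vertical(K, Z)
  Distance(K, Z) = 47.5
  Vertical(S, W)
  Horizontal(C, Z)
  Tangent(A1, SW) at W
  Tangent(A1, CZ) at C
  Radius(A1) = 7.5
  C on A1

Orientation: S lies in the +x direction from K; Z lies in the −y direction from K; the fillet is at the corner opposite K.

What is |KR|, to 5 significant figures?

43.822

K is at the origin; K and S share the same y with |KS| = 25.4 and S on the +x side, so S = (25.400, 0.0000). KZ is vertical with |KZ| = 47.5 and Z on the −y side, so Z = (0.0000, -47.500). The virtual corner opposite K is at (25.400, -47.500). A1 meets SW tangentially, so RW is at right angles to SW and A1 meets CZ tangentially, so RC is at right angles to CZ, with radius 7.5, so the center R sits 7.5 in from both sides at R = (17.900, -40.000). Then |KR| = |R − K| = 43.822.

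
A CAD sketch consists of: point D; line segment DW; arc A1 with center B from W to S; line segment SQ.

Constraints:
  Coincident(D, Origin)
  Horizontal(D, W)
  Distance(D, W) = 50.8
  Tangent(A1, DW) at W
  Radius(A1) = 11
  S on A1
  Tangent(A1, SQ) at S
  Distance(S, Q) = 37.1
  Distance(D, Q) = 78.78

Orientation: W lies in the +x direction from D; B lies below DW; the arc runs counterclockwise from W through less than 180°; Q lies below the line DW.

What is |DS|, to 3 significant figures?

45.1

D is at the origin; DW is horizontal with |DW| = 50.8 and W on the +x side, so W = (50.8, 0.00). Since A1 is tangent to DW there, BW ⟂ DW, so B = W + (0, -11) = (50.8, -11.0). Since BS ⟂ SQ (tangency), |BQ| = √(11.0² + 37.1²) = 38.7 regardless of where S sits on A1. So Q lies on both circle(D, 78.78) and circle(B, 38.7); the below-DW intersection is Q = (62.6, -47.9). S is the foot of the tangent from Q: S = (41.7, -17.2).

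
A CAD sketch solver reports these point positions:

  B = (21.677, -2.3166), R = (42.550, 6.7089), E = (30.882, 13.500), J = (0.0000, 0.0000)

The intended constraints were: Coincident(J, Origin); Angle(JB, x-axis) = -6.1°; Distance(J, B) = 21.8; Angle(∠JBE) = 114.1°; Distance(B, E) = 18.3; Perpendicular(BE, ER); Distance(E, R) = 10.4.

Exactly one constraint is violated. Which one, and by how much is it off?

Distance(E, R) = 10.4 — off by 3.10.

J = (0.00, 0.00) ✓; JB at -6.100° ✓; |JB| = 21.80 ✓; ∠JBE = 114.1° ✓; |BE| = 18.30 ✓; ∠(BE, ER) = 90.00° ✓; |ER| = 13.50 ✗.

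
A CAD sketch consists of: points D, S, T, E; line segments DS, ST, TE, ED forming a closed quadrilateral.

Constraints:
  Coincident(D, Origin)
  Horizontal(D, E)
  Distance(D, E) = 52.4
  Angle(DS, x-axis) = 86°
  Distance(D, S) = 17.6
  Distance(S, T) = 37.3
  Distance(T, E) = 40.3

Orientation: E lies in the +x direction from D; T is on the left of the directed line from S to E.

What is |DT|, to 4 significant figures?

49.19

Checks: |ST| = 37.30 ✓; |TE| = 40.30 ✓.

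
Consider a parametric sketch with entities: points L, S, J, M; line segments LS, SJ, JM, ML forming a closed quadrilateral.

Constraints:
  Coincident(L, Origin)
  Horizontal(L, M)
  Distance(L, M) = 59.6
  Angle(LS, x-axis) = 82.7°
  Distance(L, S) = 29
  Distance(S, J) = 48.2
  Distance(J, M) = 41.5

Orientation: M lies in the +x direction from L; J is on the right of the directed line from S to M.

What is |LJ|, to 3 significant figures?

26.7

Checks: |SJ| = 48.20 ✓; |JM| = 41.50 ✓.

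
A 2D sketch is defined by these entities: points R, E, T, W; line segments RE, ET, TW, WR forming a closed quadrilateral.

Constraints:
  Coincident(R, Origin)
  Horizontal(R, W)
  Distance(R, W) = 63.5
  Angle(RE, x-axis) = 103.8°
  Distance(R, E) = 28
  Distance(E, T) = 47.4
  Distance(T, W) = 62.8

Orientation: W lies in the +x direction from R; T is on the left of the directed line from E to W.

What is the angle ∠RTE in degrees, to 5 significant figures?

24.397°

Checks: |ET| = 47.40 ✓; |TW| = 62.80 ✓.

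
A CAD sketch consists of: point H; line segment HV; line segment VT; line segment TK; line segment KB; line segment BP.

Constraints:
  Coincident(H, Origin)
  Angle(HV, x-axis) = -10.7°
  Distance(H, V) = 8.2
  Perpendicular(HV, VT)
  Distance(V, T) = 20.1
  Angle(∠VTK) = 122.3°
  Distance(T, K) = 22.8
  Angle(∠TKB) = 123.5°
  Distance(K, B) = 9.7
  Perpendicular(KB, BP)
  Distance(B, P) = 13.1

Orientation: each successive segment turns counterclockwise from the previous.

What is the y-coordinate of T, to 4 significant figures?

18.23

H is at the origin; HV runs at -10.7° with length 8.2, so V = (8.057, -1.522). HV is perpendicular to VT, so VT runs at 79.30°; with |VT| = 20.1, T = (11.79, 18.23). So T.y = 18.23.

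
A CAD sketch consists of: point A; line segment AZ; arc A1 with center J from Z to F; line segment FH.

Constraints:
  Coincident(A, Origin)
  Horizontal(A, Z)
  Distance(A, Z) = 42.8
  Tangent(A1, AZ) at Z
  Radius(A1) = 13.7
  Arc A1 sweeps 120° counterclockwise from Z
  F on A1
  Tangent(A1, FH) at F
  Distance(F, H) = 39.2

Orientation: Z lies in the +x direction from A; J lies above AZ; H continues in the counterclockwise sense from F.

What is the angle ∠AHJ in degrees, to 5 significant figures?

43.494°

On A1, Z sits at bearing -90° from J; a 120° counterclockwise sweep puts F at bearing 30°, so F = J + 13.7·(cos 30°, sin 30°) = (54.665, 20.550). A1 meets FH tangentially, so JF is at right angles to FH, so FH runs along (−sin 30°, cos 30°); with |FH| = 39.2, H = (35.065, 54.498). Then cos ∠AHJ = HA·HJ / (|HA||HJ|), giving 43.494°.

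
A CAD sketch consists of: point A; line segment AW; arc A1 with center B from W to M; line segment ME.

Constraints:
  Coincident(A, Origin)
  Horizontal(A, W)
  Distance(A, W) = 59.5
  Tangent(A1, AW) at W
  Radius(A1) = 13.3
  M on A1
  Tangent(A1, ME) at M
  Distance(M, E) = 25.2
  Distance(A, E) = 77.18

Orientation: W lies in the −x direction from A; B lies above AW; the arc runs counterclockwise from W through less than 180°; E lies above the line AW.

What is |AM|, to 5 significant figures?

53.828

Checks: |BM| = 13.30 ✓; ∠(BM, ME) = 90.00° ✓; |ME| = 25.20 ✓; |AE| = 77.18 ✓.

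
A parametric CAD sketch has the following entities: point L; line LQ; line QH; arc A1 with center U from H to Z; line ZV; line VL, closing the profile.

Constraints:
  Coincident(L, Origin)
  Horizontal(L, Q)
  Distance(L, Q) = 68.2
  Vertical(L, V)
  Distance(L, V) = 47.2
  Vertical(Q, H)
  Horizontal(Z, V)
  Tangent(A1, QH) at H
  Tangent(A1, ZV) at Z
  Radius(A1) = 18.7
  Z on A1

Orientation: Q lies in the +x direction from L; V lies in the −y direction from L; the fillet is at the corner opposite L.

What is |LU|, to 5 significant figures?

57.118

L is at the origin; LQ is horizontal with |LQ| = 68.2 and Q on the +x side, so Q = (68.200, 0.0000). LV is vertical with |LV| = 47.2 and V on the −y side, so V = (0.0000, -47.200). The virtual corner opposite L is at (68.200, -47.200). A1 meets QH tangentially, so UH is at right angles to QH and since A1 is tangent to ZV there, UZ ⟂ ZV, with radius 18.7, so the center U sits 18.7 in from both sides at U = (49.500, -28.500). Then |LU| = |U − L| = 57.118.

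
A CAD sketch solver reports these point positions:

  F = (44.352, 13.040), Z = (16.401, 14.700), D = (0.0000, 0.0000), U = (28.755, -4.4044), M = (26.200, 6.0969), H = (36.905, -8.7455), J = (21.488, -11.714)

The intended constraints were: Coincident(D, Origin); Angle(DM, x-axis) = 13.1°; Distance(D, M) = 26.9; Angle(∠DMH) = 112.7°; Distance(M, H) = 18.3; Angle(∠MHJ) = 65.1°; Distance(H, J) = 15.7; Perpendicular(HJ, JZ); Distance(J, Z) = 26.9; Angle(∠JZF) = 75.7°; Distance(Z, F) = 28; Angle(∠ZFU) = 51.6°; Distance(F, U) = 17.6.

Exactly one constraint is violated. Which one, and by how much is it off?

Distance(F, U) = 17.6 — off by 5.80.

D = (0.00, 0.00) ✓; DM at 13.10° ✓; |DM| = 26.90 ✓; ∠DMH = 112.7° ✓; |MH| = 18.30 ✓; ∠MHJ = 65.10° ✓; |HJ| = 15.70 ✓; ∠(HJ, JZ) = 90.00° ✓; |JZ| = 26.90 ✓; ∠JZF = 75.70° ✓; |ZF| = 28.00 ✓; ∠ZFU = 51.60° ✓; |FU| = 23.40 ✗.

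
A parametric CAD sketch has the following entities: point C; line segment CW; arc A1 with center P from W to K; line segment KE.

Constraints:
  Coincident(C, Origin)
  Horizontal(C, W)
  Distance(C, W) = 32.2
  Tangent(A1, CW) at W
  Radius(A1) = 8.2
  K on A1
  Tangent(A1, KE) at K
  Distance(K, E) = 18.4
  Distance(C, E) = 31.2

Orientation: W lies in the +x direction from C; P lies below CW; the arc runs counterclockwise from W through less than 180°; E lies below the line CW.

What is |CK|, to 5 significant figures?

25.028

C is at the origin; CW is horizontal with |CW| = 32.2 and W on the +x side, so W = (32.200, 0.0000). Tangency of A1 to CW means the radius PW is perpendicular to CW, so P = W + (0, -8.2) = (32.200, -8.2000). Since PK ⟂ KE (tangency), |PE| = √(8.2² + 18.4²) = 20.144 regardless of where K sits on A1. So E lies on both circle(C, 31.2) and circle(P, 20.144); the below-CW intersection is E = (19.823, -24.094). K is the foot of the tangent from E: K = (24.240, -6.2316).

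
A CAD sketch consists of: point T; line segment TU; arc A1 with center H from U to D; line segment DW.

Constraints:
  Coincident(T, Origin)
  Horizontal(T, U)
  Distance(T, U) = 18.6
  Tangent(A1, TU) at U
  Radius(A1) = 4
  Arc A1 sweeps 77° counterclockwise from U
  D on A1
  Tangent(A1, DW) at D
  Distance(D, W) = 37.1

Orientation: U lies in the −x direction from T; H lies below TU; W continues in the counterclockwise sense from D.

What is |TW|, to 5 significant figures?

49.918

On A1, U sits at bearing 90° from H; a 77° counterclockwise sweep puts D at bearing 167°, so D = H + 4.0·(cos 167°, sin 167°) = (-22.497, -3.1002). Tangency of A1 to DW means the radius HD is perpendicular to DW, so DW runs along (−sin 167°, cos 167°); with |DW| = 37.1, W = (-30.843, -39.249). Then |TW| = |W − T| = 49.918.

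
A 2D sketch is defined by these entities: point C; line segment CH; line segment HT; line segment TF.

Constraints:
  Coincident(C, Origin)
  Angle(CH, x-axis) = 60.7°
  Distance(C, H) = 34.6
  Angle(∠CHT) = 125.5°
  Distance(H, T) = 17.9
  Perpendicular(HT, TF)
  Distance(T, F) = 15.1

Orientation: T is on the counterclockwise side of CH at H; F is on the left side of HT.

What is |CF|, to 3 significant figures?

40.2

C is at the origin; CH runs at 60.7° with length 34.6, so H = 34.6·(cos 60.7°, sin 60.7°) = (16.9, 30.2). ∠CHT = 125.5°, so HT runs at 60.7° + (180° − 125.5°) = 115° from the x-axis; with |HT| = 17.9, T = H + 17.9·(cos 115°, sin 115°) = (9.31, 46.4). The perpendicularity gives TF at right angles to HT; with |TF| = 15.1 on the left of HT, F = T + 15.1·(-0.905, -0.426) = (-4.35, 39.9). Then |CF| = |F − C| = 40.2.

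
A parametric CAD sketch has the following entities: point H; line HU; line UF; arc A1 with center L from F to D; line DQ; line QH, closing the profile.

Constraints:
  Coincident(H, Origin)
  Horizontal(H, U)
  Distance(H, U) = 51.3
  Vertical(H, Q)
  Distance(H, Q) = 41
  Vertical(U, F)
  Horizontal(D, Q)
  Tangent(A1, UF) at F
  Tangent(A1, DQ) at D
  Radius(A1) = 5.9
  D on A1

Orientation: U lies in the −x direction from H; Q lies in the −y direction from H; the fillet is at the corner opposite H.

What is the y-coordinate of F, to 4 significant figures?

-35.10

H is at the origin; HU is horizontal with |HU| = 51.3 and U on the −x side, so U = (-51.30, 0.000). HQ is vertical with |HQ| = 41.0 and Q on the −y side, so Q = (0.000, -41.00). The virtual corner opposite H is at (-51.30, -41.00). Since A1 is tangent to UF there, LF ⟂ UF and since A1 is tangent to DQ there, LD ⟂ DQ, with radius 5.9, so the center L sits 5.9 in from both sides at L = (-45.40, -35.10). That places the tangent points at F = (-51.30, -35.10) on UF and D = (-45.40, -41.00) on DQ. So F.y = -35.10.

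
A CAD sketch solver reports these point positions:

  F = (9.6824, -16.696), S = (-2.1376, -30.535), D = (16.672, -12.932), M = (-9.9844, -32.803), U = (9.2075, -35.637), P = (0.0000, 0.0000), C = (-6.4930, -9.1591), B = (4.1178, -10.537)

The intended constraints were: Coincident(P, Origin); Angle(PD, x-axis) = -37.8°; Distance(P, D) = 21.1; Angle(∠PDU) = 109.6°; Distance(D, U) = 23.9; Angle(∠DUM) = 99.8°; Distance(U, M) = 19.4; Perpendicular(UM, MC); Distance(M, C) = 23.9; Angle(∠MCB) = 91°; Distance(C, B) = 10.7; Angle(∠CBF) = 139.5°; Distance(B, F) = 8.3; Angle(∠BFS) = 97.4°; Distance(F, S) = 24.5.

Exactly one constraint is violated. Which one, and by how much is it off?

Distance(F, S) = 24.5 — off by 6.30.

P = (0.00, 0.00) ✓; PD at -37.80° ✓; |PD| = 21.10 ✓; ∠PDU = 109.6° ✓; |DU| = 23.90 ✓; ∠DUM = 99.80° ✓; |UM| = 19.40 ✓; ∠(UM, MC) = 90.00° ✓; |MC| = 23.90 ✓; ∠MCB = 91.00° ✓; |CB| = 10.70 ✓; ∠CBF = 139.5° ✓; |BF| = 8.300 ✓; ∠BFS = 97.40° ✓; |FS| = 18.20 ✗.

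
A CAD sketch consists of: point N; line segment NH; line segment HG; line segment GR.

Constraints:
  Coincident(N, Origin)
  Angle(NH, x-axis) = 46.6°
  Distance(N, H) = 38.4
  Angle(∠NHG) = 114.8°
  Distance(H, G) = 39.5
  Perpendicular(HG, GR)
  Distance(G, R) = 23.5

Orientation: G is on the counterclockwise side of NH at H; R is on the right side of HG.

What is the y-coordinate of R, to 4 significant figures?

73.30

∠NHG = 114.8°, so HG runs at 46.6° + (180° − 114.8°) = 111.8° from the x-axis; with |HG| = 39.5, G = H + 39.5·(cos 111.8°, sin 111.8°) = (11.72, 64.58). HG is perpendicular to GR; with |GR| = 23.5 on the right of HG, R = G + 23.5·(0.9285, 0.3714) = (33.53, 73.30). So R.y = 73.30.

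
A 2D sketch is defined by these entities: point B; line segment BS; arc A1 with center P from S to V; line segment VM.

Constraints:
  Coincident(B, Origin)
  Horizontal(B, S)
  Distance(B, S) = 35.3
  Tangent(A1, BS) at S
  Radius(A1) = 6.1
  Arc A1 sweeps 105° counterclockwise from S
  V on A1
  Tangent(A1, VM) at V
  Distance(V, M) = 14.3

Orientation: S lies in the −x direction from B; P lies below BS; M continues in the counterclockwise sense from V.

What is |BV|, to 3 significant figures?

41.9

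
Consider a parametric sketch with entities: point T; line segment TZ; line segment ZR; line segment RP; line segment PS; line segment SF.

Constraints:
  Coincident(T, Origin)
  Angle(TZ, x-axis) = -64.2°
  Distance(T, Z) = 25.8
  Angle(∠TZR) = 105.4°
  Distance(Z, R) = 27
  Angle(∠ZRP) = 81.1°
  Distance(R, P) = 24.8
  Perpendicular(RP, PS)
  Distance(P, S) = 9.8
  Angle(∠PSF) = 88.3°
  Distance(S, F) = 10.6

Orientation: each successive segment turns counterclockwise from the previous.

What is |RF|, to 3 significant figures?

17.1

RP ⟂ PS, so PS runs at -161°; with |PS| = 9.8, S = (20.3, 1.81). ∠PSF = 88.3° gives SF at -69.0° from the x-axis; with |SF| = 10.6, F = (24.1, -8.08). Then |RF| = |F − R| = 17.1.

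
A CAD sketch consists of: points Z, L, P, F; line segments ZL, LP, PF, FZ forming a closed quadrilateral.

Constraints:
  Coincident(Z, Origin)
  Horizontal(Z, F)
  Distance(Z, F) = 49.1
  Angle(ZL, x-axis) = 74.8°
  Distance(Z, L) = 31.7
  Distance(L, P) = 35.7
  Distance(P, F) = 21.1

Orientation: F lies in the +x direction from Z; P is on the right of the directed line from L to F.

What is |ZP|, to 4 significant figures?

28.03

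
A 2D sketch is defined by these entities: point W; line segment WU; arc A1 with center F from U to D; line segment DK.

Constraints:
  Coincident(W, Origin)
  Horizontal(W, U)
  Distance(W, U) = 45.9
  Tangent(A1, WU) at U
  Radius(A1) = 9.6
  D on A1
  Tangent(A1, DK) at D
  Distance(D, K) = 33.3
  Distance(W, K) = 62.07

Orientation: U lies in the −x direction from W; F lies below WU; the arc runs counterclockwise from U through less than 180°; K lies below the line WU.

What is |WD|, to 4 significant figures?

56.41

W is at the origin; W and U share the same y with |WU| = 45.9 and U on the −x side, so U = (-45.90, 0.000). Tangency of A1 to WU means the radius FU is perpendicular to WU, so F = U + (0, -9.6) = (-45.90, -9.600). Since FD ⟂ DK (tangency), |FK| = √(9.6² + 33.3²) = 34.66 regardless of where D sits on A1. So K lies on both circle(W, 62.07) and circle(F, 34.66); the below-WU intersection is K = (-43.60, -44.18). D is the foot of the tangent from K: D = (-54.93, -12.87).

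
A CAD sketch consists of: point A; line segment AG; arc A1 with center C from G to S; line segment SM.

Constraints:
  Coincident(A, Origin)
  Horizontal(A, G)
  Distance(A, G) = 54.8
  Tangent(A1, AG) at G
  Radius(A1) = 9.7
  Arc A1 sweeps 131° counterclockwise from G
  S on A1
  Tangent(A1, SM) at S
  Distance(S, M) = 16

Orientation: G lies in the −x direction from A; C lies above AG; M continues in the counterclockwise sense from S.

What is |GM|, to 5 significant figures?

28.318

A is at the origin; A and G share the same y with |AG| = 54.8 and G on the −x side, so G = (-54.800, 0.0000). Since A1 is tangent to AG there, CG ⟂ AG, so C = G + (0, 9.7) = (-54.800, 9.7000). On A1, G sits at bearing -90° from C; a 131° counterclockwise sweep puts S at bearing 41°, so S = C + 9.7·(cos 41°, sin 41°) = (-47.479, 16.064). A1 meets SM tangentially, so CS is at right angles to SM, so SM runs along (−sin 41°, cos 41°); with |SM| = 16.0, M = (-57.976, 28.139). Then |GM| = |M − G| = 28.318.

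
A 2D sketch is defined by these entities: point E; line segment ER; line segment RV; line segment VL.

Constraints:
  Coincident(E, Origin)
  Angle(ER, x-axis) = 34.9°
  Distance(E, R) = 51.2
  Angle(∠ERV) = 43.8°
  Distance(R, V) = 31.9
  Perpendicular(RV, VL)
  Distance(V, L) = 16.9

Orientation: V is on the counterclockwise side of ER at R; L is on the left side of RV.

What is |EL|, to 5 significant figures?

19.214

E is at the origin; ER runs at 34.9° with length 51.2, so R = 51.2·(cos 34.9°, sin 34.9°) = (41.992, 29.294). ∠ERV = 43.8°, so RV runs at 34.9° + (180° − 43.8°) = 171.10° from the x-axis; with |RV| = 31.9, V = R + 31.9·(cos 171.10°, sin 171.10°) = (10.476, 34.229). RV is perpendicular to VL; with |VL| = 16.9 on the left of RV, L = V + 16.9·(-0.15471, -0.98796) = (7.8613, 17.533). Then |EL| = |L − E| = 19.214.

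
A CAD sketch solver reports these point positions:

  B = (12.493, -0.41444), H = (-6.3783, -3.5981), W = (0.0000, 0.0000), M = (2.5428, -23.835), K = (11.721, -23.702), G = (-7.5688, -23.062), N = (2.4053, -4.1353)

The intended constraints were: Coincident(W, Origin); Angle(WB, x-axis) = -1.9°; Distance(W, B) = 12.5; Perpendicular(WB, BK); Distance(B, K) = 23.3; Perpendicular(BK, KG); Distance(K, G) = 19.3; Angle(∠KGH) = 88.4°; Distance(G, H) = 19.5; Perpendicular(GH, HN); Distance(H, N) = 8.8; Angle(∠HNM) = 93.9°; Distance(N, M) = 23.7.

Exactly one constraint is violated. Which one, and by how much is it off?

Distance(N, M) = 23.7 — off by 4.00.

W = (0.00, 0.00) ✓; WB at -1.900° ✓; |WB| = 12.50 ✓; ∠(WB, BK) = 90.00° ✓; |BK| = 23.30 ✓; ∠(BK, KG) = 90.00° ✓; |KG| = 19.30 ✓; ∠KGH = 88.40° ✓; |GH| = 19.50 ✓; ∠(GH, HN) = 90.00° ✓; |HN| = 8.800 ✓; ∠HNM = 93.90° ✓; |NM| = 19.70 ✗.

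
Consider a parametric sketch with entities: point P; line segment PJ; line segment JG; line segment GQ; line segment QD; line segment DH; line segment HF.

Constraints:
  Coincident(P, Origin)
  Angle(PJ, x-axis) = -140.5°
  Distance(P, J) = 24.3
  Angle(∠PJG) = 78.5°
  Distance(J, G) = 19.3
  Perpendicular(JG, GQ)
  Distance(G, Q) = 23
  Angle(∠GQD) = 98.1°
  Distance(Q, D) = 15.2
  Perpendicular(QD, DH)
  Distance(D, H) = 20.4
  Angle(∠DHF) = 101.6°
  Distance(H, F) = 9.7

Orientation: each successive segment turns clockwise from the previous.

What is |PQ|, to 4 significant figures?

14.48

P is at the origin; PJ runs at -140.5° with length 24.3, so J = (-18.75, -15.46). ∠PJG = 78.5° gives JG at 118.0° from the x-axis; with |JG| = 19.3, G = (-27.81, 1.584). JG is perpendicular to GQ, so GQ runs at 28.00°; with |GQ| = 23.0, Q = (-7.503, 12.38). Then |PQ| = |Q − P| = 14.48.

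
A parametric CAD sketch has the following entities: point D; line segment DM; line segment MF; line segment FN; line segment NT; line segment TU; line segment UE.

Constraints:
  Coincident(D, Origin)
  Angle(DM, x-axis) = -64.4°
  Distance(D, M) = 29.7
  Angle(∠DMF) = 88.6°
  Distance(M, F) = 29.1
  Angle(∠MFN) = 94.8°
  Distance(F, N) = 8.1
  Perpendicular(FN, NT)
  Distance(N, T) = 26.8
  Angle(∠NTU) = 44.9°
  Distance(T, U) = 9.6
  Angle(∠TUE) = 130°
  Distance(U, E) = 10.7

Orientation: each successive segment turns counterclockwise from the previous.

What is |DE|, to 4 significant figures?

32.87

D is at the origin; DM runs at -64.4° with length 29.7, so M = (12.83, -26.78). ∠DMF = 88.6° gives MF at 27.00° from the x-axis; with |MF| = 29.1, F = (38.76, -13.57). ∠MFN = 94.8° gives FN at 112.2° from the x-axis; with |FN| = 8.1, N = (35.70, -6.074). FN ⟂ NT, so NT runs at -157.8°; with |NT| = 26.8, T = (10.89, -16.20). ∠NTU = 44.9° gives TU at -22.70° from the x-axis; with |TU| = 9.6, U = (19.74, -19.90). ∠TUE = 130.0° gives UE at 27.30° from the x-axis; with |UE| = 10.7, E = (29.25, -15.00). Then |DE| = |E − D| = 32.87.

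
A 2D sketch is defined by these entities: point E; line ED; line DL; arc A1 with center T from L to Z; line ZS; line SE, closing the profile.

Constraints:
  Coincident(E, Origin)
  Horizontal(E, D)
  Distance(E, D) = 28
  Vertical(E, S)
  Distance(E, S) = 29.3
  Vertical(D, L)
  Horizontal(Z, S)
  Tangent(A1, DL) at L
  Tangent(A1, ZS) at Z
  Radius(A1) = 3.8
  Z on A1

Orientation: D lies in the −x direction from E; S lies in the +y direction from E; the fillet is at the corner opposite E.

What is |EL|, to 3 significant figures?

37.9

E is at the origin; ED is horizontal with |ED| = 28.0 and D on the −x side, so D = (-28.0, 0.00). E and S share the same x with |ES| = 29.3 and S on the +y side, so S = (0.00, 29.3). The virtual corner opposite E is at (-28.0, 29.3). A1 meets DL tangentially, so TL is at right angles to DL and tangency of A1 to ZS means the radius TZ is perpendicular to ZS, with radius 3.8, so the center T sits 3.8 in from both sides at T = (-24.2, 25.5). That places the tangent points at L = (-28.0, 25.5) on DL and Z = (-24.2, 29.3) on ZS. Then |EL| = |L − E| = 37.9.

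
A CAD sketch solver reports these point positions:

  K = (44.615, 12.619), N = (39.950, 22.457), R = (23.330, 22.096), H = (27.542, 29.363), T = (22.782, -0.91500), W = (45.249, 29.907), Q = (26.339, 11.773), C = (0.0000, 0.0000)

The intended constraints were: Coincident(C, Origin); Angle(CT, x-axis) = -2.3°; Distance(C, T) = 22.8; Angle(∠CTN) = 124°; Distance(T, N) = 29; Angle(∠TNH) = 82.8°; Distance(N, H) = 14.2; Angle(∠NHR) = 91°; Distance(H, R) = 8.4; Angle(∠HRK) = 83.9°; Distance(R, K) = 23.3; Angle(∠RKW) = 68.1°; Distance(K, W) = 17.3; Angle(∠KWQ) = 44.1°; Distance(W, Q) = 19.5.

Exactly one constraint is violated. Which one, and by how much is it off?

Distance(W, Q) = 19.5 — off by 6.70.

C = (0.00, 0.00) ✓; CT at -2.300° ✓; |CT| = 22.80 ✓; ∠CTN = 124.0° ✓; |TN| = 29.00 ✓; ∠TNH = 82.80° ✓; |NH| = 14.20 ✓; ∠NHR = 91.00° ✓; |HR| = 8.399 ✓; ∠HRK = 83.90° ✓; |RK| = 23.30 ✓; ∠RKW = 68.10° ✓; |KW| = 17.30 ✓; ∠KWQ = 44.10° ✓; |WQ| = 26.20 ✗.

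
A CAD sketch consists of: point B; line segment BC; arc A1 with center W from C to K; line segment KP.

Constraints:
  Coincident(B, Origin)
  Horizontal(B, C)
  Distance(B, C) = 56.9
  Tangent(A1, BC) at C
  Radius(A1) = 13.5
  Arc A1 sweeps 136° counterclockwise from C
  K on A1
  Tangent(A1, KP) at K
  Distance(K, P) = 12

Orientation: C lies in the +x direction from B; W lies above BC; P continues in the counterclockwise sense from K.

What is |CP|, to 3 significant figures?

31.6

B is at the origin; B and C share the same y with |BC| = 56.9 and C on the +x side, so C = (56.9, 0.00). The tangent condition forces WC to be normal to BC, so W = C + (0, 13.5) = (56.9, 13.5). On A1, C sits at bearing -90° from W; a 136° counterclockwise sweep puts K at bearing 46°, so K = W + 13.5·(cos 46°, sin 46°) = (66.3, 23.2). A1 meets KP tangentially, so WK is at right angles to KP, so KP runs along (−sin 46°, cos 46°); with |KP| = 12.0, P = (57.6, 31.5). Then |CP| = |P − C| = 31.6.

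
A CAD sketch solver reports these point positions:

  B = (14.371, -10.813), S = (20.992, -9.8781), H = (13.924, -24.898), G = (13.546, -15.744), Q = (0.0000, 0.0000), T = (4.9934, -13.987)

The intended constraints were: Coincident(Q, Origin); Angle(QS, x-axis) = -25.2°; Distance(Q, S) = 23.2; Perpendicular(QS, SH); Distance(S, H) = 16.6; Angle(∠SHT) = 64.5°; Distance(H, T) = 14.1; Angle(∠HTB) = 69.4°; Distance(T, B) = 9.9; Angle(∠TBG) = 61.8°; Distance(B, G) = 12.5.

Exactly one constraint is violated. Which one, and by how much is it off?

Distance(B, G) = 12.5 — off by 7.50.

Q = (0.00, 0.00) ✓; QS at -25.20° ✓; |QS| = 23.20 ✓; ∠(QS, SH) = 90.00° ✓; |SH| = 16.60 ✓; ∠SHT = 64.50° ✓; |HT| = 14.10 ✓; ∠HTB = 69.40° ✓; |TB| = 9.900 ✓; ∠TBG = 61.80° ✓; |BG| = 5.000 ✗.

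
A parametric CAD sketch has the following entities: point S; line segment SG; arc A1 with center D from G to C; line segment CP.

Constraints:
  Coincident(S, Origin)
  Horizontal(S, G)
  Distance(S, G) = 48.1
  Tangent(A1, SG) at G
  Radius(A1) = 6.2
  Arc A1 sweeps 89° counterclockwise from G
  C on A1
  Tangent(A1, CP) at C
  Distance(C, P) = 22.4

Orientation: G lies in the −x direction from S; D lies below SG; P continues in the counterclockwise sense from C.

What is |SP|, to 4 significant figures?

61.67

S is at the origin; SG is horizontal with |SG| = 48.1 and G on the −x side, so G = (-48.10, 0.000). The tangent condition forces DG to be normal to SG, so D = G + (0, -6.2) = (-48.10, -6.200). On A1, G sits at bearing 90° from D; an 89° counterclockwise sweep puts C at bearing 179°, so C = D + 6.2·(cos 179°, sin 179°) = (-54.30, -6.092). Tangency of A1 to CP means the radius DC is perpendicular to CP, so CP runs along (−sin 179°, cos 179°); with |CP| = 22.4, P = (-54.69, -28.49). Then |SP| = |P − S| = 61.67.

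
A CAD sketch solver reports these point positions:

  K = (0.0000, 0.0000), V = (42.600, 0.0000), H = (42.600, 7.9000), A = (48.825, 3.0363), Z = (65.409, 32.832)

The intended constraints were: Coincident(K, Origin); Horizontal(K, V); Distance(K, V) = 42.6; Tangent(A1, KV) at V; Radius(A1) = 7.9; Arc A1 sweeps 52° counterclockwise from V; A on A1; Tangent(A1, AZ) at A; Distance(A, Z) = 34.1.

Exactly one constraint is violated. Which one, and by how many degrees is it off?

Tangent(A1, AZ) at A — off by 8.90°.

K = (0.00, 0.00) ✓; K.y = 0.00, V.y = 0.00 ✓; |KV| = 42.60 ✓; ∠(HV, VK) = 90.00° ✓; |HV| = 7.900 ✓; bearing(H→A) − bearing(H→V) = 52.00° ✓; |HA| = 7.900 ✓; ∠(HA, AZ) = 81.10° ✗; |AZ| = 34.10 ✓.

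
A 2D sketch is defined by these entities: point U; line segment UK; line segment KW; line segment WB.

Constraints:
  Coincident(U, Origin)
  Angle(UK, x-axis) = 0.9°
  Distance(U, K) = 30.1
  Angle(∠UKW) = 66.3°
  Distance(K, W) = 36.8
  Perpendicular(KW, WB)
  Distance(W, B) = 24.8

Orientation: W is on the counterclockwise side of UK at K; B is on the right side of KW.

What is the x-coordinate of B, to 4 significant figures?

37.33

U is at the origin; UK runs at 0.9° with length 30.1, so K = 30.1·(cos 0.9°, sin 0.9°) = (30.10, 0.4728). ∠UKW = 66.3°, so KW runs at 0.9° + (180° − 66.3°) = 114.6° from the x-axis; with |KW| = 36.8, W = K + 36.8·(cos 114.6°, sin 114.6°) = (14.78, 33.93). The perpendicularity gives WB at right angles to KW; with |WB| = 24.8 on the right of KW, B = W + 24.8·(0.9092, 0.4163) = (37.33, 44.26). So B.x = 37.33.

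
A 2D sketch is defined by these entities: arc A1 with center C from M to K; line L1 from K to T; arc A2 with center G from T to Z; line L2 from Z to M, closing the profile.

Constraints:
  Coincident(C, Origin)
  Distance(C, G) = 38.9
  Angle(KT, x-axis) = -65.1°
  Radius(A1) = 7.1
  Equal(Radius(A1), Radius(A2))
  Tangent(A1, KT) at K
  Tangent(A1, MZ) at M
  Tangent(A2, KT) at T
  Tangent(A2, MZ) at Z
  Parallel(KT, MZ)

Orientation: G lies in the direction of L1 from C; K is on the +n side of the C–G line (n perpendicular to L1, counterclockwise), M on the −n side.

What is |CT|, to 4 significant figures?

39.54

The slot axis is L1's direction at -65.1°, so u = (cos -65.1°, sin -65.1°) = (0.4210, -0.9070) and n = (−sin -65.1°, cos -65.1°) = (0.9070, 0.4210). C is at the origin and G lies 38.9 along u from C, so G = 38.9·u = (16.38, -35.28). Tangency of A1 to both parallel lines with radius 7.1 puts K and M at C ± 7.1·n: K = (6.440, 2.989), M = (-6.440, -2.989). Equal radii place T and Z the same way about G: T = G + 7.1·n = (22.82, -32.29), Z = G − 7.1·n = (9.938, -38.27). Then |CT| = |T − C| = 39.54.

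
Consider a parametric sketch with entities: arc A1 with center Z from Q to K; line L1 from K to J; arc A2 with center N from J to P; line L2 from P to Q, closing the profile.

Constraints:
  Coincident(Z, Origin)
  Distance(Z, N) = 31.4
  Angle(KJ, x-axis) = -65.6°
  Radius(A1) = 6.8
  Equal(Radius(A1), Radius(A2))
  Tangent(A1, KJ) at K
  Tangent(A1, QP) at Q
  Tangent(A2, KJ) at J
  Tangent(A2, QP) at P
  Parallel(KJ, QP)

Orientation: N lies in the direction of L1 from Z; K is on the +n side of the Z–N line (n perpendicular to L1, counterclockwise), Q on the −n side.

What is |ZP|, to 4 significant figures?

32.13

The slot axis is L1's direction at -65.6°, so u = (cos -65.6°, sin -65.6°) = (0.4131, -0.9107) and n = (−sin -65.6°, cos -65.6°) = (0.9107, 0.4131). Z is at the origin and N lies 31.4 along u from Z, so N = 31.4·u = (12.97, -28.60). Tangency of A1 to both parallel lines with radius 6.8 puts K and Q at Z ± 6.8·n: K = (6.193, 2.809), Q = (-6.193, -2.809). Equal radii place J and P the same way about N: J = N + 6.8·n = (19.16, -25.79), P = N − 6.8·n = (6.779, -31.40). Then |ZP| = |P − Z| = 32.13.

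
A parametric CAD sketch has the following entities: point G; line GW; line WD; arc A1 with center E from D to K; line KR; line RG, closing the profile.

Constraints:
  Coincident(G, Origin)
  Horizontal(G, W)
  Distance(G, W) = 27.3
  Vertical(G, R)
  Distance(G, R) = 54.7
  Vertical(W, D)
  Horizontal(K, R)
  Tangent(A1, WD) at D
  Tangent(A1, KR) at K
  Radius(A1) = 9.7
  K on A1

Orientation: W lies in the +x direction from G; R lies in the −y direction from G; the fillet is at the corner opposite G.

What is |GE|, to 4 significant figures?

48.32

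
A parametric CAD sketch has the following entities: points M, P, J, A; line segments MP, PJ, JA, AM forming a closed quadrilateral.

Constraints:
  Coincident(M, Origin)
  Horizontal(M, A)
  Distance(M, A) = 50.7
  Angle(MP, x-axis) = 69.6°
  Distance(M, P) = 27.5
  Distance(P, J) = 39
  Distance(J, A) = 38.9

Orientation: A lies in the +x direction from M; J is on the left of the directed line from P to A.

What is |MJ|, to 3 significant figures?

60.4

M is at the origin; M and A share the same y with |MA| = 50.7 and A in +x, so A = (50.7, 0). MP runs at 69.6° with |MP| = 27.5, so P = (9.59, 25.8). J is determined by |PJ| = 39.0 and |JA| = 38.9 together: it lies at the intersection of circle(P, 39.0) and circle(A, 38.9). With |PA| = 48.5, the foot of the radical line on PA is 24.3 from P and the perpendicular offset is √(39.0² − 24.3²) = 30.5. Taking the left-of-PA solution: J = (46.4, 38.7).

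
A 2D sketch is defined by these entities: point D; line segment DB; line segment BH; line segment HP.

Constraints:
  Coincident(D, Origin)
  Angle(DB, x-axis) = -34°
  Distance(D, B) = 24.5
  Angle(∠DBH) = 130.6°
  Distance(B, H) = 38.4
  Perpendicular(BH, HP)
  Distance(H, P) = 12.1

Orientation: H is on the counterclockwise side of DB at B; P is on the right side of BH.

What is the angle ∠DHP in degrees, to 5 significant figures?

108.90°

∠DBH = 130.6°, so BH runs at -34.0° + (180° − 130.6°) = 15.400° from the x-axis; with |BH| = 38.4, H = B + 38.4·(cos 15.400°, sin 15.400°) = (57.333, -3.5029). BH ⟂ HP; with |HP| = 12.1 on the right of BH, P = H + 12.1·(0.26556, -0.96410) = (60.546, -15.168). Then cos ∠DHP = HD·HP / (|HD||HP|), giving 108.90°.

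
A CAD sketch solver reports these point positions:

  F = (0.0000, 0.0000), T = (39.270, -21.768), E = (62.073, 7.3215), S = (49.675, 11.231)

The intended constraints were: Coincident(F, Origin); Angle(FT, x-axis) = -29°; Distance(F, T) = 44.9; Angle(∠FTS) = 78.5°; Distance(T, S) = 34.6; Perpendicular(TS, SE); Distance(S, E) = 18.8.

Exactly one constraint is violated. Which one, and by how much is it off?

Distance(S, E) = 18.8 — off by 5.80.

F = (0.00, 0.00) ✓; FT at -29.00° ✓; |FT| = 44.90 ✓; ∠FTS = 78.50° ✓; |TS| = 34.60 ✓; ∠(TS, SE) = 90.00° ✓; |SE| = 13.00 ✗.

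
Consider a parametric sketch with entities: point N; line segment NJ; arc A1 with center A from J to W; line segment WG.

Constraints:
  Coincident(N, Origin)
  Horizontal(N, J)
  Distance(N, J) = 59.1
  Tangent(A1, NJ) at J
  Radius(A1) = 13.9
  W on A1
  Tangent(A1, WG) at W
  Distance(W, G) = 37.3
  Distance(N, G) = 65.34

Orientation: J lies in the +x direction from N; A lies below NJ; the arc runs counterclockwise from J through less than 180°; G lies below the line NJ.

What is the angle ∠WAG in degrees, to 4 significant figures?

69.56°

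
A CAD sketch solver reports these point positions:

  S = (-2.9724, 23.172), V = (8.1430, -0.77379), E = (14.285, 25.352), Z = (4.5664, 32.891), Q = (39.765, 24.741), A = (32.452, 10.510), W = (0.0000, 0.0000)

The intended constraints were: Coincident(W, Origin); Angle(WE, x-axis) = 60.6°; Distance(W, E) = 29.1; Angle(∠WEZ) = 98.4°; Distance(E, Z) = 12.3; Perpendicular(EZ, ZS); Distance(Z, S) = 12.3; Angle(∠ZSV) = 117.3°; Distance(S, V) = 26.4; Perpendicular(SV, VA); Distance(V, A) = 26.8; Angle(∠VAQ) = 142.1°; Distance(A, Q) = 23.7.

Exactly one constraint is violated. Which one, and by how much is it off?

Distance(A, Q) = 23.7 — off by 7.70.

W = (0.00, 0.00) ✓; WE at 60.60° ✓; |WE| = 29.10 ✓; ∠WEZ = 98.40° ✓; |EZ| = 12.30 ✓; ∠(EZ, ZS) = 90.00° ✓; |ZS| = 12.30 ✓; ∠ZSV = 117.3° ✓; |SV| = 26.40 ✓; ∠(SV, VA) = 90.00° ✓; |VA| = 26.80 ✓; ∠VAQ = 142.1° ✓; |AQ| = 16.00 ✗.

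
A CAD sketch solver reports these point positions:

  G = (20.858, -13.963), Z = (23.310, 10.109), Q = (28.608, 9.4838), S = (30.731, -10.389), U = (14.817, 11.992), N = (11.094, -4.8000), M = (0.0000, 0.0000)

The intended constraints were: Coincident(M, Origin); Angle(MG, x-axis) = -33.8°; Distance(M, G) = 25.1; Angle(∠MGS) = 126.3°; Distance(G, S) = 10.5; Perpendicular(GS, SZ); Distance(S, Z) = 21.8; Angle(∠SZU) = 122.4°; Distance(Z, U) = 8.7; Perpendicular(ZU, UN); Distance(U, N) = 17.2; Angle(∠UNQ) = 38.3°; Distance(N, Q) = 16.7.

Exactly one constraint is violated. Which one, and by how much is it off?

Distance(N, Q) = 16.7 — off by 5.90.

M = (0.00, 0.00) ✓; MG at -33.80° ✓; |MG| = 25.10 ✓; ∠MGS = 126.3° ✓; |GS| = 10.50 ✓; ∠(GS, SZ) = 90.00° ✓; |SZ| = 21.80 ✓; ∠SZU = 122.4° ✓; |ZU| = 8.699 ✓; ∠(ZU, UN) = 90.00° ✓; |UN| = 17.20 ✓; ∠UNQ = 38.30° ✓; |NQ| = 22.60 ✗.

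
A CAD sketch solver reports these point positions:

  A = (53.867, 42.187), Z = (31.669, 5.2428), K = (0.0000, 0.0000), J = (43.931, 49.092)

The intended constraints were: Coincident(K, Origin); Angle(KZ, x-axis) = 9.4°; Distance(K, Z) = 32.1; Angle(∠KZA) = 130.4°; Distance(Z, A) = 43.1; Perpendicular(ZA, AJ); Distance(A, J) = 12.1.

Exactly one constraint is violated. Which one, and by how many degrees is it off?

Perpendicular(ZA, AJ) — off by 3.80°.

K = (0.00, 0.00) ✓; KZ at 9.400° ✓; |KZ| = 32.10 ✓; ∠KZA = 130.4° ✓; |ZA| = 43.10 ✓; ∠(ZA, AJ) = 86.20° ✗; |AJ| = 12.10 ✓.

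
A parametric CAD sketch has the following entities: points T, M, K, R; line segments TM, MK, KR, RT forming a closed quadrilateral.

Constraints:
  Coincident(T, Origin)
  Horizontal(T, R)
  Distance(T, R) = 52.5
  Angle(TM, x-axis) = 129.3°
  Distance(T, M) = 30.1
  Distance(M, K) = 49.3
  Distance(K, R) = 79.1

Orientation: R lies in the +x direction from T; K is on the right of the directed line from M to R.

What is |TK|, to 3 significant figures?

34.1

T is at the origin; T and R share the same y with |TR| = 52.5 and R in +x, so R = (52.5, 0). TM runs at 129.3° with |TM| = 30.1, so M = (-19.1, 23.3). K is determined by |MK| = 49.3 and |KR| = 79.1 together: it lies at the intersection of circle(M, 49.3) and circle(R, 79.1). With |MR| = 75.3, the foot of the radical line on MR is 12.2 from M and the perpendicular offset is √(49.3² − 12.2²) = 47.8. Taking the right-of-MR solution: K = (-22.2, -25.9).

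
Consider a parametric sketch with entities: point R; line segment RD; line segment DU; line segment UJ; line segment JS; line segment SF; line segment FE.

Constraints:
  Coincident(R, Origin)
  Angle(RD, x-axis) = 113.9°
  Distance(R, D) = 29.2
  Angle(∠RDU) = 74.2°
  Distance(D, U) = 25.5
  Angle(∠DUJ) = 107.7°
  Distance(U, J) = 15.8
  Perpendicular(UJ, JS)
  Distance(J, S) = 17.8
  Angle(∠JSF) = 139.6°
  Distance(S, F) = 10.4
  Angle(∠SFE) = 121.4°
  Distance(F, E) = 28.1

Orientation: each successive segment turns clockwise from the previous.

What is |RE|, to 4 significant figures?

40.32

R is at the origin; RD runs at 113.9° with length 29.2, so D = (-11.83, 26.70). ∠RDU = 74.2° gives DU at 8.100° from the x-axis; with |DU| = 25.5, U = (13.42, 30.29). ∠DUJ = 107.7° gives UJ at -64.20° from the x-axis; with |UJ| = 15.8, J = (20.29, 16.06). The perpendicularity gives JS at right angles to UJ, so JS runs at -154.2°; with |JS| = 17.8, S = (4.266, 8.317). ∠JSF = 139.6° gives SF at 165.4° from the x-axis; with |SF| = 10.4, F = (-5.798, 10.94). ∠SFE = 121.4° gives FE at 106.8° from the x-axis; with |FE| = 28.1, E = (-13.92, 37.84). Then |RE| = |E − R| = 40.32.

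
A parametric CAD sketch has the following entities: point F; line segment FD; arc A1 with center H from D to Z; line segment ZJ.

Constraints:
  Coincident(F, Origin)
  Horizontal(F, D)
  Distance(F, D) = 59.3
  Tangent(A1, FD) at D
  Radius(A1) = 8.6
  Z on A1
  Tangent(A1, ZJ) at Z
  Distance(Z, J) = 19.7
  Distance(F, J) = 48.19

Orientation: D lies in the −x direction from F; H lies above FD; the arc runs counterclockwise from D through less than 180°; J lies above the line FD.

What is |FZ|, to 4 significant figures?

51.84

Checks: |HZ| = 8.600 ✓; ∠(HZ, ZJ) = 90.00° ✓; |ZJ| = 19.70 ✓; |FJ| = 48.19 ✓.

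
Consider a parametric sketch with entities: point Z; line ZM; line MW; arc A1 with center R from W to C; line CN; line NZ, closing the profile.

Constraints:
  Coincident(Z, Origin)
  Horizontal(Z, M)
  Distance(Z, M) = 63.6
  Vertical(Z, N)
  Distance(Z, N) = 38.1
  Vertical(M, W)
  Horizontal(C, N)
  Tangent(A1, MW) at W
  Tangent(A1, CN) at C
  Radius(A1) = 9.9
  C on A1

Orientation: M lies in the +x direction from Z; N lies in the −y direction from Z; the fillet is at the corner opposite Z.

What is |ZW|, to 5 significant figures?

69.572

The virtual corner opposite Z is at (63.600, -38.100). A1 meets MW tangentially, so RW is at right angles to MW and tangency of A1 to CN means the radius RC is perpendicular to CN, with radius 9.9, so the center R sits 9.9 in from both sides at R = (53.700, -28.200). That places the tangent points at W = (63.600, -28.200) on MW and C = (53.700, -38.100) on CN. Then |ZW| = |W − Z| = 69.572.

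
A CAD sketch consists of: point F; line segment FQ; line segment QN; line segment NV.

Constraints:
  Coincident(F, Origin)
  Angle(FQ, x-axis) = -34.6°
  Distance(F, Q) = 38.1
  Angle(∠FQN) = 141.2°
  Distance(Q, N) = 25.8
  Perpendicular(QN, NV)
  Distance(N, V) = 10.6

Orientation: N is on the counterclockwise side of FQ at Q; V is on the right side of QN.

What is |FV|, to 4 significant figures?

65.33

F is at the origin; FQ runs at -34.6° with length 38.1, so Q = 38.1·(cos -34.6°, sin -34.6°) = (31.36, -21.63). ∠FQN = 141.2°, so QN runs at -34.6° + (180° − 141.2°) = 4.200° from the x-axis; with |QN| = 25.8, N = Q + 25.8·(cos 4.200°, sin 4.200°) = (57.09, -19.75). QN is perpendicular to NV; with |NV| = 10.6 on the right of QN, V = N + 10.6·(0.07324, -0.9973) = (57.87, -30.32). Then |FV| = |V − F| = 65.33.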